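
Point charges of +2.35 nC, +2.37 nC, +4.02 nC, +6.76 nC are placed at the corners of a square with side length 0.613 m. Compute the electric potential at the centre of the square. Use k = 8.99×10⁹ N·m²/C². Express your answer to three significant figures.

321 V

Electric potential is a scalar, so the contributions from each charge add algebraically: V = Σ kqᵢ/rᵢ.
The distance from each corner to the centre is a√2/2 = 0.433 m.
V = k[(2.35×10⁻⁹)/(0.433) + (2.37×10⁻⁹)/(0.433) + (4.02×10⁻⁹)/(0.433) + (6.76×10⁻⁹)/(0.433)] = 321 V.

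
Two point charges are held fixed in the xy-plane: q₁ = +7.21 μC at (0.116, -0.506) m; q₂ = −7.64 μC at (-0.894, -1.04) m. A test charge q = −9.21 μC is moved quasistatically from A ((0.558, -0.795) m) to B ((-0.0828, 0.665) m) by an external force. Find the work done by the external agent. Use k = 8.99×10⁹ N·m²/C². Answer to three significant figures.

For quasistatic motion the external work equals the change in potential energy: W_ext = qΔV = q(V_B − V_A).
At A: distances to the source charges are 0.528 m, 1.47 m; V_A = Σ kqᵢ/rᵢ = 7.61×10⁴ V.
At B: distances to the source charges are 1.19 m, 1.89 m; V_B = Σ kqᵢ/rᵢ = 1.82×10⁴ V.
ΔV = V_B − V_A = -5.79×10⁴ V.
W_ext = qΔV = (-9.21×10⁻⁶ C)(-5.79×10⁴ V) = 0.533 J.

0.533 J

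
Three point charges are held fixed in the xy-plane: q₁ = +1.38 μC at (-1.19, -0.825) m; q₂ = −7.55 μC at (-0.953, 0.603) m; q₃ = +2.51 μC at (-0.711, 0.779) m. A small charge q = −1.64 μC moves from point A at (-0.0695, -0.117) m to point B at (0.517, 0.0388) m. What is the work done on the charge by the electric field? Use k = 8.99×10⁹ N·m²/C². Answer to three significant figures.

The work done by the electric force is W_field = −ΔU = −q(V_B − V_A) = q(V_A − V_B).
At A: distances to the source charges are 1.33 m, 1.14 m, 1.10 m; V_A = Σ kqᵢ/rᵢ = -2.97×10⁴ V.
At B: distances to the source charges are 1.91 m, 1.57 m, 1.43 m; V_B = Σ kqᵢ/rᵢ = -2.09×10⁴ V.
ΔV = V_B − V_A = 8830 V.
W_field = −qΔV = −(-1.64×10⁻⁶ C)(8830 V) = 0.0145 J.

0.0145 J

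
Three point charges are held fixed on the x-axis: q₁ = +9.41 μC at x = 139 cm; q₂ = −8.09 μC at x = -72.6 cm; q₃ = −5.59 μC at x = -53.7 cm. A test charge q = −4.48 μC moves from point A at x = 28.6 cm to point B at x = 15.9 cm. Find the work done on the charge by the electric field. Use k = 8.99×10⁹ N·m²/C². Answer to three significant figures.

The work done by the electric force is W_field = −ΔU = −q(V_B − V_A) = q(V_A − V_B).
At A: distances to the source charges are 1.10 m, 1.01 m, 0.823 m; V_A = Σ kqᵢ/rᵢ = -5.63×10⁴ V.
At B: distances to the source charges are 1.23 m, 0.885 m, 0.696 m; V_B = Σ kqᵢ/rᵢ = -8.57×10⁴ V.
ΔV = V_B − V_A = -2.94×10⁴ V.
W_field = −qΔV = −(-4.48×10⁻⁶ C)(-2.94×10⁴ V) = -0.132 J.

-0.132 J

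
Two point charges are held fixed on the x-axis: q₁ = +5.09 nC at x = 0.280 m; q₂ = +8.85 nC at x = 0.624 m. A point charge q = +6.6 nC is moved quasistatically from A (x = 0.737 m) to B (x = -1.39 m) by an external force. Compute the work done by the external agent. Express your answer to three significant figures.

-4.87×10⁻⁶ J

For quasistatic motion the external work equals the change in potential energy: W_ext = qΔV = q(V_B − V_A).
At A: distances to the source charges are 0.457 m, 0.113 m; V_A = Σ kqᵢ/rᵢ = 804 V.
At B: distances to the source charges are 1.67 m, 2.01 m; V_B = Σ kqᵢ/rᵢ = 66.9 V.
ΔV = V_B − V_A = -737 V.
W_ext = qΔV = (6.60×10⁻⁹ C)(-737 V) = -4.87×10⁻⁶ J.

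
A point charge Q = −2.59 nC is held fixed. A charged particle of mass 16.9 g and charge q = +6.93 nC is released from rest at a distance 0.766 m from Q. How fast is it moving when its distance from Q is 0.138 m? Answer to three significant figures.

Only the electrostatic force acts, so mechanical energy is conserved: ½mv² = U₁ − U₂ = kQq(1/r₁ − 1/r₂).
U₁ − U₂ = (8.99×10⁹ N·m²/C²)(-2.59×10⁻⁹ C)(6.93×10⁻⁹ C)(1/0.766 − 1/0.138) = 9.59×10⁻⁷ J.
v = √(2·9.59×10⁻⁷/0.0169) = 0.0107 m/s.

0.0107 m/s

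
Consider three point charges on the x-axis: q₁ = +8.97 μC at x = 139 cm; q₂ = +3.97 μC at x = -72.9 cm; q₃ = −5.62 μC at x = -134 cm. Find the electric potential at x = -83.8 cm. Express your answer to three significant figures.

The total potential is the scalar sum of each charge's contribution, V = Σ kqᵢ/rᵢ.
Distances from the field point to each charge: r₁ = 2.23 m, r₂ = 0.109 m, r₃ = 0.502 m.
V = k[(8.97×10⁻⁶)/(2.23) + (3.97×10⁻⁶)/(0.109) + (-5.62×10⁻⁶)/(0.502)] = 2.63×10⁵ V.

2.63×10⁵ V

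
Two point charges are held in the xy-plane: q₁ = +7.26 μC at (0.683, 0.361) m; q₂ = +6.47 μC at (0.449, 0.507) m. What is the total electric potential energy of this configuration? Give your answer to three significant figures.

The assembly work is the sum of pairwise potential energies, U = Σ_{i<j} kqᵢqⱼ/rᵢⱼ.
Pair separations: r₁₂ = 0.276 m.
U = (1.53) = 1.53 J.

1.53 J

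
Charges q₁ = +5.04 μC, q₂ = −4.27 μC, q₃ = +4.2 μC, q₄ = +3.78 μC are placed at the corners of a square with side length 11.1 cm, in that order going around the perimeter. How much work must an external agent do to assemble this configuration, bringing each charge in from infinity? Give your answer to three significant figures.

-0.0788 J

The assembly work is the sum of pairwise potential energies, U = Σ_{i<j} kqᵢqⱼ/rᵢⱼ.
The four side pairs have separation 0.111 m and the two diagonal pairs 0.157 m.
Summing all 6 pair terms gives U = -0.0788 J.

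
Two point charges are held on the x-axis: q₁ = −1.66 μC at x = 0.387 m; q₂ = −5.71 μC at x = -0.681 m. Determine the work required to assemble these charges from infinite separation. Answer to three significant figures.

The assembly work is the sum of pairwise potential energies, U = Σ_{i<j} kqᵢqⱼ/rᵢⱼ.
Pair separations: r₁₂ = 1.07 m.
U = (0.0798) = 0.0798 J.

0.0798 J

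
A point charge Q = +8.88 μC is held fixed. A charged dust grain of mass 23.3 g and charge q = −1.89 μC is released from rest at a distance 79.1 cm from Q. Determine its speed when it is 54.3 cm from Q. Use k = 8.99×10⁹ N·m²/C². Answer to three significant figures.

2.73 m/s

Only the electrostatic force acts, so mechanical energy is conserved: ½mv² = U₁ − U₂ = kQq(1/r₁ − 1/r₂).
U₁ − U₂ = (8.99×10⁹ N·m²/C²)(8.88×10⁻⁶ C)(-1.89×10⁻⁶ C)(1/0.791 − 1/0.543) = 0.0871 J.
v = √(2·0.0871/0.0233) = 2.73 m/s.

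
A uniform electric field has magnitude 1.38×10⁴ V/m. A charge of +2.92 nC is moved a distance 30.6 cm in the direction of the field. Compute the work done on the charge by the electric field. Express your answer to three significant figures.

1.23×10⁻⁵ J

The potential change for a displacement 30.6 cm in the direction of the field is ΔV = −Ed = -4220 V.
W_field = −qΔV = 1.23×10⁻⁵ J.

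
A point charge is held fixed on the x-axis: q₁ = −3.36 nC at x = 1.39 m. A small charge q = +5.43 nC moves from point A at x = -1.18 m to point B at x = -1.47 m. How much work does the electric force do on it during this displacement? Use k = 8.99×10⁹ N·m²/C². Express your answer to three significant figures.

-6.47×10⁻⁹ J

The work done by the electric force is W_field = −ΔU = −q(V_B − V_A) = q(V_A − V_B).
At A: distance to the source charge is 2.57 m; V_A = kq₁/r = -11.8 V.
At B: distance to the source charge is 2.86 m; V_B = kq₁/r = -10.6 V.
ΔV = V_B − V_A = 1.19 V.
W_field = −qΔV = −(5.43×10⁻⁹ C)(1.19 V) = -6.47×10⁻⁹ J.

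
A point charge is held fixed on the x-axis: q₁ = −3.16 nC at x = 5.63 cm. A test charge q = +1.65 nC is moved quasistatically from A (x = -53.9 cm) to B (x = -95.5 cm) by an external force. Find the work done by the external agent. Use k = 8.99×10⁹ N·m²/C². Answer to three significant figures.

For quasistatic motion the external work equals the change in potential energy: W_ext = qΔV = q(V_B − V_A).
At A: distance to the source charge is 0.595 m; V_A = kq₁/r = -47.7 V.
At B: distance to the source charge is 1.01 m; V_B = kq₁/r = -28.1 V.
ΔV = V_B − V_A = 19.6 V.
W_ext = qΔV = (1.65×10⁻⁹ C)(19.6 V) = 3.24×10⁻⁸ J.

3.24×10⁻⁸ J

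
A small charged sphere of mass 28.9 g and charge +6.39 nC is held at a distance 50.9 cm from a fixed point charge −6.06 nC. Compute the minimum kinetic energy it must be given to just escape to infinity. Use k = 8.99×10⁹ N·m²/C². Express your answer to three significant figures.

6.84×10⁻⁷ J

To just escape, total mechanical energy must reach zero at infinity: ½mv²_min + U = 0, so ½mv²_min = −U = |kQq|/r.
|U| = |kQq|/r = (8.99×10⁹ N·m²/C²)(6.06×10⁻⁹)(6.39×10⁻⁹)/(0.509) = 6.84×10⁻⁷ J.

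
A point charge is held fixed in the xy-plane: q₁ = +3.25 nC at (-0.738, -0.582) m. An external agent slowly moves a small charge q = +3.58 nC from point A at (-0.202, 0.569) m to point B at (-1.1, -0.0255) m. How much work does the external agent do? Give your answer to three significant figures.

For quasistatic motion the external work equals the change in potential energy: W_ext = qΔV = q(V_B − V_A).
At A: distance to the source charge is 1.27 m; V_A = kq₁/r = 23.0 V.
At B: distance to the source charge is 0.664 m; V_B = kq₁/r = 44.0 V.
ΔV = V_B − V_A = 21.0 V.
W_ext = qΔV = (3.58×10⁻⁹ C)(21.0 V) = 7.52×10⁻⁸ J.

7.52×10⁻⁸ J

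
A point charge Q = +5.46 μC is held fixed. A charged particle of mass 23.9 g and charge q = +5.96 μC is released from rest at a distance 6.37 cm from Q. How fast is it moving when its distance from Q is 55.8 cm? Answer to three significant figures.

18.5 m/s

Only the electrostatic force acts, so mechanical energy is conserved: ½mv² = U₁ − U₂ = kQq(1/r₁ − 1/r₂).
U₁ − U₂ = (8.99×10⁹ N·m²/C²)(5.46×10⁻⁶ C)(5.96×10⁻⁶ C)(1/0.0637 − 1/0.558) = 4.07 J.
v = √(2·4.07/0.0239) = 18.5 m/s.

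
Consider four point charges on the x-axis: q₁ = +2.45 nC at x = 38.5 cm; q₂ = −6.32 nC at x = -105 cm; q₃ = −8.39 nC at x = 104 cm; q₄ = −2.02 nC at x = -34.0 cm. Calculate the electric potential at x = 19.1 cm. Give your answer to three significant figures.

Electric potential is a scalar, so the contributions from each charge add algebraically: V = Σ kqᵢ/rᵢ.
Distances from the field point to each charge: r₁ = 0.194 m, r₂ = 1.24 m, r₃ = 0.849 m, r₄ = 0.531 m.
V = k[(2.45×10⁻⁹)/(0.194) + (-6.32×10⁻⁹)/(1.24) + (-8.39×10⁻⁹)/(0.849) + (-2.02×10⁻⁹)/(0.531)] = -55.3 V.

-55.3 V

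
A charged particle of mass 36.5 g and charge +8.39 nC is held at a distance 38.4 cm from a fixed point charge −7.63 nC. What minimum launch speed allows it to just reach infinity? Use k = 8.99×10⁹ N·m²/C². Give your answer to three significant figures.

9.06×10⁻³ m/s

To just escape, total mechanical energy must reach zero at infinity: ½mv²_min + U = 0, so ½mv²_min = −U = |kQq|/r.
|U| = |kQq|/r = (8.99×10⁹ N·m²/C²)(7.63×10⁻⁹)(8.39×10⁻⁹)/(0.384) = 1.50×10⁻⁶ J.
v_min = √(2|U|/m) = √(2·1.50×10⁻⁶/0.0365) = 9.06×10⁻³ m/s.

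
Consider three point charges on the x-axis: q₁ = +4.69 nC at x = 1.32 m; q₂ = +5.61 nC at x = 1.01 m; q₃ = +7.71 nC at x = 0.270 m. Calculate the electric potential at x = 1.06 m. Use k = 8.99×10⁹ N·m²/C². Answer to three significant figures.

1260 V

Electric potential is a scalar, so the contributions from each charge add algebraically: V = Σ kqᵢ/rᵢ.
Distances from the field point to each charge: r₁ = 0.260 m, r₂ = 0.0500 m, r₃ = 0.790 m.
V = k[(4.69×10⁻⁹)/(0.260) + (5.61×10⁻⁹)/(0.0500) + (7.71×10⁻⁹)/(0.790)] = 1260 V.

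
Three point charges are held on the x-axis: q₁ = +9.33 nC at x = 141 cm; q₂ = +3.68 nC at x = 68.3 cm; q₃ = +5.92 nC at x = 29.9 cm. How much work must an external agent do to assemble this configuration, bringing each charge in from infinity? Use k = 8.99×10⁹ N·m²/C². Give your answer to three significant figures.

The work to assemble the configuration equals its total potential energy, U = Σ kqᵢqⱼ/rᵢⱼ over all pairs.
Pair separations: r₁₂ = 0.727 m, r₁₃ = 1.11 m, r₂₃ = 0.384 m.
U = (4.25×10⁻⁷) + (4.47×10⁻⁷) + (5.10×10⁻⁷) = 1.38×10⁻⁶ J.

1.38×10⁻⁶ J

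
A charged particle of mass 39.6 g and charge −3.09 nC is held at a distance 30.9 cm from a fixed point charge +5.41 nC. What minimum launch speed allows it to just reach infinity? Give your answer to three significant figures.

To just escape, total mechanical energy must reach zero at infinity: ½mv²_min + U = 0, so ½mv²_min = −U = |kQq|/r.
|U| = |kQq|/r = (8.99×10⁹ N·m²/C²)(5.41×10⁻⁹)(3.09×10⁻⁹)/(0.309) = 4.86×10⁻⁷ J.
v_min = √(2|U|/m) = √(2·4.86×10⁻⁷/0.0396) = 4.96×10⁻³ m/s.

4.96×10⁻³ m/s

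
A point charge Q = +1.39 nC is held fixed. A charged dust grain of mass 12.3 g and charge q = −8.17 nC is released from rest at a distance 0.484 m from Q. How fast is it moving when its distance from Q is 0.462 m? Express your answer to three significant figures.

1.28×10⁻³ m/s

Only the electrostatic force acts, so mechanical energy is conserved: ½mv² = U₁ − U₂ = kQq(1/r₁ − 1/r₂).
U₁ − U₂ = (8.99×10⁹ N·m²/C²)(1.39×10⁻⁹ C)(-8.17×10⁻⁹ C)(1/0.484 − 1/0.462) = 1.00×10⁻⁸ J.
v = √(2·1.00×10⁻⁸/0.0123) = 1.28×10⁻³ m/s.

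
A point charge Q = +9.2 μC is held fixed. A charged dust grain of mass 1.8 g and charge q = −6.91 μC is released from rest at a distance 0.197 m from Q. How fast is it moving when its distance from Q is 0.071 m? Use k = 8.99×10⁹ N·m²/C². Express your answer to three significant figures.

Only the electrostatic force acts, so mechanical energy is conserved: ½mv² = U₁ − U₂ = kQq(1/r₁ − 1/r₂).
U₁ − U₂ = (8.99×10⁹ N·m²/C²)(9.20×10⁻⁶ C)(-6.91×10⁻⁶ C)(1/0.197 − 1/0.0710) = 5.15 J.
v = √(2·5.15/1.80×10⁻³) = 75.6 m/s.

75.6 m/s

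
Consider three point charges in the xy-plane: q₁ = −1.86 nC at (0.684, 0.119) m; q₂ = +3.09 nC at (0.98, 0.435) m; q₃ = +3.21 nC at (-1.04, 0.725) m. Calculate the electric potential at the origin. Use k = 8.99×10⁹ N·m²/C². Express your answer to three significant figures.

24.6 V

Electric potential is a scalar, so the contributions from each charge add algebraically: V = Σ kqᵢ/rᵢ.
Distances from the field point to each charge: r₁ = 0.694 m, r₂ = 1.07 m, r₃ = 1.27 m.
V = k[(-1.86×10⁻⁹)/(0.694) + (3.09×10⁻⁹)/(1.07) + (3.21×10⁻⁹)/(1.27)] = 24.6 V.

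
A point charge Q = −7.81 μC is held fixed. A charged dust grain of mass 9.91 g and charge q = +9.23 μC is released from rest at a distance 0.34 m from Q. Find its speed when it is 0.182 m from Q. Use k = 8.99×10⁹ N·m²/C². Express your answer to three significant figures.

18.3 m/s

Only the electrostatic force acts, so mechanical energy is conserved: ½mv² = U₁ − U₂ = kQq(1/r₁ − 1/r₂).
U₁ − U₂ = (8.99×10⁹ N·m²/C²)(-7.81×10⁻⁶ C)(9.23×10⁻⁶ C)(1/0.340 − 1/0.182) = 1.65 J.
v = √(2·1.65/9.91×10⁻³) = 18.3 m/s.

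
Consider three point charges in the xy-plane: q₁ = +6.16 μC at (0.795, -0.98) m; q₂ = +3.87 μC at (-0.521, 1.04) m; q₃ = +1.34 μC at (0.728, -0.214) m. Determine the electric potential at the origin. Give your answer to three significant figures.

8.97×10⁴ V

The total potential is the scalar sum of each charge's contribution, V = Σ kqᵢ/rᵢ.
Distances from the field point to each charge: r₁ = 1.26 m, r₂ = 1.16 m, r₃ = 0.759 m.
V = k[(6.16×10⁻⁶)/(1.26) + (3.87×10⁻⁶)/(1.16) + (1.34×10⁻⁶)/(0.759)] = 8.97×10⁴ V.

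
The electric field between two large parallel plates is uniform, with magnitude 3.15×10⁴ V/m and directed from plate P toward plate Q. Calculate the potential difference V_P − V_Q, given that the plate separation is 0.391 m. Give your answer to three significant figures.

In a uniform field, potential decreases in the direction of E: ΔV = −E·d for a displacement d parallel to E.
Going from Q to P is a displacement of 0.391 m opposite to the field, so V_P − V_Q = +Ed = 1.23×10⁴ V.

1.23×10⁴ V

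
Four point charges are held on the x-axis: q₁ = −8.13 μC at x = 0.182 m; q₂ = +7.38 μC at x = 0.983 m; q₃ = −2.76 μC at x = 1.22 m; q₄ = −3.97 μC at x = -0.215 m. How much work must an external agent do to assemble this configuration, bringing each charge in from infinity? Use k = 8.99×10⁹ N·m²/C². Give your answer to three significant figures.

-0.672 J

The assembly work is the sum of pairwise potential energies, U = Σ_{i<j} kqᵢqⱼ/rᵢⱼ.
Pair separations: r₁₂ = 0.801 m, r₁₃ = 1.04 m, r₁₄ = 0.397 m, r₂₃ = 0.237 m, r₂₄ = 1.20 m, r₃₄ = 1.44 m.
Summing all 6 pair terms gives U = -0.672 J.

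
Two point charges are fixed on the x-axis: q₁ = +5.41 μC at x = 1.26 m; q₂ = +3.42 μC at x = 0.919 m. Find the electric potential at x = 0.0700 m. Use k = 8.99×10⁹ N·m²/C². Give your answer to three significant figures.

7.71×10⁴ V

The total potential is the scalar sum of each charge's contribution, V = Σ kqᵢ/rᵢ.
Distances from the field point to each charge: r₁ = 1.19 m, r₂ = 0.849 m.
V = k[(5.41×10⁻⁶)/(1.19) + (3.42×10⁻⁶)/(0.849)] = 7.71×10⁴ V.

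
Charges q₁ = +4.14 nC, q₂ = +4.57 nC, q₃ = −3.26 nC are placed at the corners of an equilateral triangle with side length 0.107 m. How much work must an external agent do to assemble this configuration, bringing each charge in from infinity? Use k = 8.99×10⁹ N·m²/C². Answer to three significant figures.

The work to assemble the configuration equals its total potential energy, U = Σ kqᵢqⱼ/rᵢⱼ over all pairs.
All three pair separations equal the side length, 0.107 m.
U = (1.59×10⁻⁶) + (-1.13×10⁻⁶) + (-1.25×10⁻⁶) = -7.96×10⁻⁷ J.

-7.96×10⁻⁷ J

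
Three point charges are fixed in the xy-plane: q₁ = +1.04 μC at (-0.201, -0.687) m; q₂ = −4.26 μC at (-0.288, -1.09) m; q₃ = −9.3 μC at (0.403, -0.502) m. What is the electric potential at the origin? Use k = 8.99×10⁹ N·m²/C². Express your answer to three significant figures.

-1.51×10⁵ V

The total potential is the scalar sum of each charge's contribution, V = Σ kqᵢ/rᵢ.
Distances from the field point to each charge: r₁ = 0.716 m, r₂ = 1.13 m, r₃ = 0.644 m.
V = k[(1.04×10⁻⁶)/(0.716) + (-4.26×10⁻⁶)/(1.13) + (-9.30×10⁻⁶)/(0.644)] = -1.51×10⁵ V.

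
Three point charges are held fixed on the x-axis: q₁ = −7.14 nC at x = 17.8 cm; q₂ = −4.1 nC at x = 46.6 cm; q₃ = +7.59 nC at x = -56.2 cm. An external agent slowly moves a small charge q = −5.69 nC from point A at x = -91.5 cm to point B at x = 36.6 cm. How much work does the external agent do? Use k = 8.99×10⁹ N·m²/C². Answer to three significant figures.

For quasistatic motion the external work equals the change in potential energy: W_ext = qΔV = q(V_B − V_A).
At A: distances to the source charges are 1.09 m, 1.38 m, 0.353 m; V_A = Σ kqᵢ/rᵢ = 108 V.
At B: distances to the source charges are 0.188 m, 0.100 m, 0.928 m; V_B = Σ kqᵢ/rᵢ = -636 V.
ΔV = V_B − V_A = -744 V.
W_ext = qΔV = (-5.69×10⁻⁹ C)(-744 V) = 4.24×10⁻⁶ J.

4.24×10⁻⁶ J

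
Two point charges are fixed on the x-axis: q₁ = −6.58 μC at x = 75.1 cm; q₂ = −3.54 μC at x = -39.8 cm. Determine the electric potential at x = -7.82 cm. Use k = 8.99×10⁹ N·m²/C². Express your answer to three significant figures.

-1.71×10⁵ V

Electric potential is a scalar, so the contributions from each charge add algebraically: V = Σ kqᵢ/rᵢ.
Distances from the field point to each charge: r₁ = 0.829 m, r₂ = 0.320 m.
V = k[(-6.58×10⁻⁶)/(0.829) + (-3.54×10⁻⁶)/(0.320)] = -1.71×10⁵ V.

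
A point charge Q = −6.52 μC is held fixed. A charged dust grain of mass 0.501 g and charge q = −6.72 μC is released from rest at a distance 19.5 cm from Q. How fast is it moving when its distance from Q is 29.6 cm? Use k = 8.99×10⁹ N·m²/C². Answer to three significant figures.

Only the electrostatic force acts, so mechanical energy is conserved: ½mv² = U₁ − U₂ = kQq(1/r₁ − 1/r₂).
U₁ − U₂ = (8.99×10⁹ N·m²/C²)(-6.52×10⁻⁶ C)(-6.72×10⁻⁶ C)(1/0.195 − 1/0.296) = 0.689 J.
v = √(2·0.689/5.01×10⁻⁴) = 52.5 m/s.

52.5 m/s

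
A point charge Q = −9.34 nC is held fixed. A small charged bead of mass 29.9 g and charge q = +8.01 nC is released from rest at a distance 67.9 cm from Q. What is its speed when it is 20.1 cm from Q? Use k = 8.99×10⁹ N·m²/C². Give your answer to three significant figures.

Only the electrostatic force acts, so mechanical energy is conserved: ½mv² = U₁ − U₂ = kQq(1/r₁ − 1/r₂).
U₁ − U₂ = (8.99×10⁹ N·m²/C²)(-9.34×10⁻⁹ C)(8.01×10⁻⁹ C)(1/0.679 − 1/0.201) = 2.36×10⁻⁶ J.
v = √(2·2.36×10⁻⁶/0.0299) = 0.0126 m/s.

0.0126 m/s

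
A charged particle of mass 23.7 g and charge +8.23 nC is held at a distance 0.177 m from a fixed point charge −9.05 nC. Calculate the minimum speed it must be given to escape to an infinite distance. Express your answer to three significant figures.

0.0179 m/s

To just escape, total mechanical energy must reach zero at infinity: ½mv²_min + U = 0, so ½mv²_min = −U = |kQq|/r.
|U| = |kQq|/r = (8.99×10⁹ N·m²/C²)(9.05×10⁻⁹)(8.23×10⁻⁹)/(0.177) = 3.78×10⁻⁶ J.
v_min = √(2|U|/m) = √(2·3.78×10⁻⁶/0.0237) = 0.0179 m/s.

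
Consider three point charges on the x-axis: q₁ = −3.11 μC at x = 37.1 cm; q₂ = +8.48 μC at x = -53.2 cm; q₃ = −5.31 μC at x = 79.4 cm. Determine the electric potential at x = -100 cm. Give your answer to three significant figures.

1.16×10⁵ V

The total potential is the scalar sum of each charge's contribution, V = Σ kqᵢ/rᵢ.
Distances from the field point to each charge: r₁ = 1.37 m, r₂ = 0.468 m, r₃ = 1.79 m.
V = k[(-3.11×10⁻⁶)/(1.37) + (8.48×10⁻⁶)/(0.468) + (-5.31×10⁻⁶)/(1.79)] = 1.16×10⁵ V.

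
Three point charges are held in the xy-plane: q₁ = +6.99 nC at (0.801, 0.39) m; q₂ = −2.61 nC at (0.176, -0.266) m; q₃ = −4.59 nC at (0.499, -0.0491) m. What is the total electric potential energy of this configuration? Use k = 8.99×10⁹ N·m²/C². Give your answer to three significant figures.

The work to assemble the configuration equals its total potential energy, U = Σ kqᵢqⱼ/rᵢⱼ over all pairs.
Pair separations: r₁₂ = 0.906 m, r₁₃ = 0.533 m, r₂₃ = 0.389 m.
U = (-1.81×10⁻⁷) + (-5.41×10⁻⁷) + (2.77×10⁻⁷) = -4.45×10⁻⁷ J.

-4.45×10⁻⁷ J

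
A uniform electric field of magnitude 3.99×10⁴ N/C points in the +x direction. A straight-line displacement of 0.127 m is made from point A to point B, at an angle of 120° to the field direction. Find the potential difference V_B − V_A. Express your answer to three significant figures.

Only the component of displacement along E changes the potential: ΔV = −E·d·cosθ.
ΔV = −(3.99×10⁴ V/m)(0.127 m)cos120° = 2530 V.

2530 V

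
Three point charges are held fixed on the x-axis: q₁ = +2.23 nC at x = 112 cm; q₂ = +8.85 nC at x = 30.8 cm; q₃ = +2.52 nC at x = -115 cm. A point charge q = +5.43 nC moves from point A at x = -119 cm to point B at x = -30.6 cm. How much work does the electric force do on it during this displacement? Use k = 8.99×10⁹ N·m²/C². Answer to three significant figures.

The work done by the electric force is W_field = −ΔU = −q(V_B − V_A) = q(V_A − V_B).
At A: distances to the source charges are 2.31 m, 1.50 m, 0.0400 m; V_A = Σ kqᵢ/rᵢ = 628 V.
At B: distances to the source charges are 1.43 m, 0.614 m, 0.844 m; V_B = Σ kqᵢ/rᵢ = 170 V.
ΔV = V_B − V_A = -458 V.
W_field = −qΔV = −(5.43×10⁻⁹ C)(-458 V) = 2.49×10⁻⁶ J.

2.49×10⁻⁶ J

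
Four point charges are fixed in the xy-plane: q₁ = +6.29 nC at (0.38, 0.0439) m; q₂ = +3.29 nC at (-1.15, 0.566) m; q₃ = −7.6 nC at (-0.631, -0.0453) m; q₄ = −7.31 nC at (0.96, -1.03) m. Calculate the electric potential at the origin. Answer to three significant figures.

16.2 V

Electric potential is a scalar, so the contributions from each charge add algebraically: V = Σ kqᵢ/rᵢ.
Distances from the field point to each charge: r₁ = 0.383 m, r₂ = 1.28 m, r₃ = 0.633 m, r₄ = 1.41 m.
V = k[(6.29×10⁻⁹)/(0.383) + (3.29×10⁻⁹)/(1.28) + (-7.60×10⁻⁹)/(0.633) + (-7.31×10⁻⁹)/(1.41)] = 16.2 V.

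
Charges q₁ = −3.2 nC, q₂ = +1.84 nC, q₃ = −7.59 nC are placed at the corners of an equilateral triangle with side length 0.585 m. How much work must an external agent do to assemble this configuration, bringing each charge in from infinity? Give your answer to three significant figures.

The work to assemble the configuration equals its total potential energy, U = Σ kqᵢqⱼ/rᵢⱼ over all pairs.
All three pair separations equal the side length, 0.585 m.
U = (-9.05×10⁻⁸) + (3.73×10⁻⁷) + (-2.15×10⁻⁷) = 6.81×10⁻⁸ J.

6.81×10⁻⁸ J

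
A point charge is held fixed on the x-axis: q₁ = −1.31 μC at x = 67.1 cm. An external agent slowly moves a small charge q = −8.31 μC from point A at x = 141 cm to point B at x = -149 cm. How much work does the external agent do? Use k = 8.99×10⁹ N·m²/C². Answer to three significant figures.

-0.0871 J

For quasistatic motion the external work equals the change in potential energy: W_ext = qΔV = q(V_B − V_A).
At A: distance to the source charge is 0.739 m; V_A = kq₁/r = -1.59×10⁴ V.
At B: distance to the source charge is 2.16 m; V_B = kq₁/r = -5450 V.
ΔV = V_B − V_A = 1.05×10⁴ V.
W_ext = qΔV = (-8.31×10⁻⁶ C)(1.05×10⁴ V) = -0.0871 J.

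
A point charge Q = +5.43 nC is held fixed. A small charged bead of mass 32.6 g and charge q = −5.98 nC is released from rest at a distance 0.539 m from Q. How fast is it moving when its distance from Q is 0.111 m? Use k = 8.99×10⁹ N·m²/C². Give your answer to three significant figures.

0.0113 m/s

Only the electrostatic force acts, so mechanical energy is conserved: ½mv² = U₁ − U₂ = kQq(1/r₁ − 1/r₂).
U₁ − U₂ = (8.99×10⁹ N·m²/C²)(5.43×10⁻⁹ C)(-5.98×10⁻⁹ C)(1/0.539 − 1/0.111) = 2.09×10⁻⁶ J.
v = √(2·2.09×10⁻⁶/0.0326) = 0.0113 m/s.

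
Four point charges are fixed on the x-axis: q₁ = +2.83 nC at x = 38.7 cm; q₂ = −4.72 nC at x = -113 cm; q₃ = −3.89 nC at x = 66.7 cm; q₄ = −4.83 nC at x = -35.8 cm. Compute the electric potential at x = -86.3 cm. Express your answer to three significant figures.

-247 V

Electric potential is a scalar, so the contributions from each charge add algebraically: V = Σ kqᵢ/rᵢ.
Distances from the field point to each charge: r₁ = 1.25 m, r₂ = 0.267 m, r₃ = 1.53 m, r₄ = 0.505 m.
V = k[(2.83×10⁻⁹)/(1.25) + (-4.72×10⁻⁹)/(0.267) + (-3.89×10⁻⁹)/(1.53) + (-4.83×10⁻⁹)/(0.505)] = -247 V.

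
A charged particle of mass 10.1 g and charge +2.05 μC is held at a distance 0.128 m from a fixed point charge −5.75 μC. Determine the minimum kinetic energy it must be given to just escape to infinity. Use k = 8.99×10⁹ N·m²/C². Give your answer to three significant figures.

0.828 J

To just escape, total mechanical energy must reach zero at infinity: ½mv²_min + U = 0, so ½mv²_min = −U = |kQq|/r.
|U| = |kQq|/r = (8.99×10⁹ N·m²/C²)(5.75×10⁻⁶)(2.05×10⁻⁶)/(0.128) = 0.828 J.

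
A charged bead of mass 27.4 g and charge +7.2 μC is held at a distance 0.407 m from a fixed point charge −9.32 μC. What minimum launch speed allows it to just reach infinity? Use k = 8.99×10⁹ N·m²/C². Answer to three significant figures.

10.4 m/s

To just escape, total mechanical energy must reach zero at infinity: ½mv²_min + U = 0, so ½mv²_min = −U = |kQq|/r.
|U| = |kQq|/r = (8.99×10⁹ N·m²/C²)(9.32×10⁻⁶)(7.20×10⁻⁶)/(0.407) = 1.48 J.
v_min = √(2|U|/m) = √(2·1.48/0.0274) = 10.4 m/s.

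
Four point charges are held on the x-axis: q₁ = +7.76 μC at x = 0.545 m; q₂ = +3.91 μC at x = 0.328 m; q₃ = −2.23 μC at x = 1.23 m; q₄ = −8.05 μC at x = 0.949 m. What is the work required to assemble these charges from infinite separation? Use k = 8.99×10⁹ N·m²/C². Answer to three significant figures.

-0.328 J

The work to assemble the configuration equals its total potential energy, U = Σ kqᵢqⱼ/rᵢⱼ over all pairs.
Pair separations: r₁₂ = 0.217 m, r₁₃ = 0.685 m, r₁₄ = 0.404 m, r₂₃ = 0.902 m, r₂₄ = 0.621 m, r₃₄ = 0.281 m.
Summing all 6 pair terms gives U = -0.328 J.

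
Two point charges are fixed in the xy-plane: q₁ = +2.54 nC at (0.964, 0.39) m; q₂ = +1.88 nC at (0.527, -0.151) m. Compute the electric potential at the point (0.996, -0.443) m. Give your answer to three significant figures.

The total potential is the scalar sum of each charge's contribution, V = Σ kqᵢ/rᵢ.
Distances from the field point to each charge: r₁ = 0.834 m, r₂ = 0.552 m.
V = k[(2.54×10⁻⁹)/(0.834) + (1.88×10⁻⁹)/(0.552)] = 58.0 V.

58.0 V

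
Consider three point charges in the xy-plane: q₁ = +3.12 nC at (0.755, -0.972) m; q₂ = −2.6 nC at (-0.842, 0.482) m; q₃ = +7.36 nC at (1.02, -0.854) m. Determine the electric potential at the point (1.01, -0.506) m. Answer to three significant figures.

The total potential is the scalar sum of each charge's contribution, V = Σ kqᵢ/rᵢ.
Distances from the field point to each charge: r₁ = 0.531 m, r₂ = 2.10 m, r₃ = 0.348 m.
V = k[(3.12×10⁻⁹)/(0.531) + (-2.60×10⁻⁹)/(2.10) + (7.36×10⁻⁹)/(0.348)] = 232 V.

232 V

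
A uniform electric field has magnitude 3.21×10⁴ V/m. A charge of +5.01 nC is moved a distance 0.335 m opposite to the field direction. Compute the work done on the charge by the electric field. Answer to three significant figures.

The potential change for a displacement 0.335 m opposite to the field direction is ΔV = +Ed = 1.08×10⁴ V.
W_field = −qΔV = -5.39×10⁻⁵ J.

-5.39×10⁻⁵ J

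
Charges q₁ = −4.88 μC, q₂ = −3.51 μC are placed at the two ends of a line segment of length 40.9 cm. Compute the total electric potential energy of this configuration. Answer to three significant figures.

The work to assemble the configuration equals its total potential energy, U = Σ kqᵢqⱼ/rᵢⱼ over all pairs.
The separation is r = 0.409 m.
U = (0.376) = 0.376 J.

0.376 J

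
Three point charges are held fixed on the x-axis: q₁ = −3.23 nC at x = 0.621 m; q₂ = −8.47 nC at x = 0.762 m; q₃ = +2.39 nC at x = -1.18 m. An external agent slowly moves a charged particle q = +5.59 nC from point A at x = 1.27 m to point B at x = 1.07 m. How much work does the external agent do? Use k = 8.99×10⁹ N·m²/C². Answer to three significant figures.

For quasistatic motion the external work equals the change in potential energy: W_ext = qΔV = q(V_B − V_A).
At A: distances to the source charges are 0.649 m, 0.508 m, 2.45 m; V_A = Σ kqᵢ/rᵢ = -186 V.
At B: distances to the source charges are 0.449 m, 0.308 m, 2.25 m; V_B = Σ kqᵢ/rᵢ = -302 V.
ΔV = V_B − V_A = -116 V.
W_ext = qΔV = (5.59×10⁻⁹ C)(-116 V) = -6.51×10⁻⁷ J.

-6.51×10⁻⁷ J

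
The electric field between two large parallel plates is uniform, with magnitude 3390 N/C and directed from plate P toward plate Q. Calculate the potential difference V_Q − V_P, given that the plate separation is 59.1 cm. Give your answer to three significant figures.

In a uniform field, potential decreases in the direction of E: ΔV = −E·d for a displacement d parallel to E.
Going from P to Q is a displacement of 59.1 cm along the field, so V_Q − V_P = −Ed = -2000 V.

-2000 V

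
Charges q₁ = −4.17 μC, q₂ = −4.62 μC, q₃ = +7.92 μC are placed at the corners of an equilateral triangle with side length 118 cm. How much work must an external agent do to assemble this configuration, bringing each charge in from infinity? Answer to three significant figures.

The work to assemble the configuration equals its total potential energy, U = Σ kqᵢqⱼ/rᵢⱼ over all pairs.
All three pair separations equal the side length, 1.18 m.
U = (0.147) + (-0.252) + (-0.279) = -0.384 J.

-0.384 J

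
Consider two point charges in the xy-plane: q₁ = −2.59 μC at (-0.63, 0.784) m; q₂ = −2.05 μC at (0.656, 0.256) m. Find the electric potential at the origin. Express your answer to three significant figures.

-4.93×10⁴ V

Electric potential is a scalar, so the contributions from each charge add algebraically: V = Σ kqᵢ/rᵢ.
Distances from the field point to each charge: r₁ = 1.01 m, r₂ = 0.704 m.
V = k[(-2.59×10⁻⁶)/(1.01) + (-2.05×10⁻⁶)/(0.704)] = -4.93×10⁴ V.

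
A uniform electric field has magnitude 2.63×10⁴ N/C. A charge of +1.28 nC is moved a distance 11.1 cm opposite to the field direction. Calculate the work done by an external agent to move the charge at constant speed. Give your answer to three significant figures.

The potential change for a displacement 11.1 cm opposite to the field direction is ΔV = +Ed = 2920 V.
W_ext = qΔV = 3.74×10⁻⁶ J.

3.74×10⁻⁶ J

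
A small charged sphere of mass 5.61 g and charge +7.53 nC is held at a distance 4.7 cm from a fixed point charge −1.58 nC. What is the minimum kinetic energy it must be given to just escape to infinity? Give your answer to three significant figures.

To just escape, total mechanical energy must reach zero at infinity: ½mv²_min + U = 0, so ½mv²_min = −U = |kQq|/r.
|U| = |kQq|/r = (8.99×10⁹ N·m²/C²)(1.58×10⁻⁹)(7.53×10⁻⁹)/(0.0470) = 2.28×10⁻⁶ J.

2.28×10⁻⁶ J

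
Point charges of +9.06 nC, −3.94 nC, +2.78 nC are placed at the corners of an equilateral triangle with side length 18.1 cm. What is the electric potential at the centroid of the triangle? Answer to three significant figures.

The total potential is the scalar sum of each charge's contribution, V = Σ kqᵢ/rᵢ.
The distance from each vertex to the centroid is a/√3 = 0.105 m.
V = k[(9.06×10⁻⁹)/(0.105) + (-3.94×10⁻⁹)/(0.105) + (2.78×10⁻⁹)/(0.105)] = 680 V.

680 V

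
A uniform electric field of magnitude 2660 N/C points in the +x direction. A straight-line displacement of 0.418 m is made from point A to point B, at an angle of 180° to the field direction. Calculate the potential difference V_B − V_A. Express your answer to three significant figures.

1110 V

Only the component of displacement along E changes the potential: ΔV = −E·d·cosθ.
ΔV = −(2660 V/m)(0.418 m)cos180° = 1110 V.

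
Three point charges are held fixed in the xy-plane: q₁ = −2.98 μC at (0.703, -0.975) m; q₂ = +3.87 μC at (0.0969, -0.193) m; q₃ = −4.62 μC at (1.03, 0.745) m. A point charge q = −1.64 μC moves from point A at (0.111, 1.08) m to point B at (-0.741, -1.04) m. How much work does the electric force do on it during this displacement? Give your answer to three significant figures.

The work done by the electric force is W_field = −ΔU = −q(V_B − V_A) = q(V_A − V_B).
At A: distances to the source charges are 2.14 m, 1.27 m, 0.978 m; V_A = Σ kqᵢ/rᵢ = -2.77×10⁴ V.
At B: distances to the source charges are 1.45 m, 1.19 m, 2.51 m; V_B = Σ kqᵢ/rᵢ = -5850 V.
ΔV = V_B − V_A = 2.18×10⁴ V.
W_field = −qΔV = −(-1.64×10⁻⁶ C)(2.18×10⁴ V) = 0.0358 J.

0.0358 J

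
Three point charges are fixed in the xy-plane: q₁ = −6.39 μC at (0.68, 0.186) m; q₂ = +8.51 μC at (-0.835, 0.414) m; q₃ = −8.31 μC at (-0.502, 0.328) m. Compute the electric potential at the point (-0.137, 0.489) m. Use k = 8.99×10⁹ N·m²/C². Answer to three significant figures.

-1.44×10⁵ V

The total potential is the scalar sum of each charge's contribution, V = Σ kqᵢ/rᵢ.
Distances from the field point to each charge: r₁ = 0.871 m, r₂ = 0.702 m, r₃ = 0.399 m.
V = k[(-6.39×10⁻⁶)/(0.871) + (8.51×10⁻⁶)/(0.702) + (-8.31×10⁻⁶)/(0.399)] = -1.44×10⁵ V.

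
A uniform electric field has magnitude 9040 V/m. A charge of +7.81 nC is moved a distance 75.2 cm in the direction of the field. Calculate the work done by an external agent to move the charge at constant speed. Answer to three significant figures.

-5.31×10⁻⁵ J

The potential change for a displacement 75.2 cm in the direction of the field is ΔV = −Ed = -6800 V.
W_ext = qΔV = -5.31×10⁻⁵ J.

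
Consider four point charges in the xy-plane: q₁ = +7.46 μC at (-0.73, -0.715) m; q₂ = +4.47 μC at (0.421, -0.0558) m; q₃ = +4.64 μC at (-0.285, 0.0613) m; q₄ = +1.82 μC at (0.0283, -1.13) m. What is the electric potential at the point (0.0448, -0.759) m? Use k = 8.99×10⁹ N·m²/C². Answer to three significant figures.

2.28×10⁵ V

The total potential is the scalar sum of each charge's contribution, V = Σ kqᵢ/rᵢ.
Distances from the field point to each charge: r₁ = 0.776 m, r₂ = 0.798 m, r₃ = 0.884 m, r₄ = 0.371 m.
V = k[(7.46×10⁻⁶)/(0.776) + (4.47×10⁻⁶)/(0.798) + (4.64×10⁻⁶)/(0.884) + (1.82×10⁻⁶)/(0.371)] = 2.28×10⁵ V.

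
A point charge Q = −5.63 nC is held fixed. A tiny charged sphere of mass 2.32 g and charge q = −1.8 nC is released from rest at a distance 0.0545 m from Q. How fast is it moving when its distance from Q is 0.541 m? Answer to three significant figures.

Only the electrostatic force acts, so mechanical energy is conserved: ½mv² = U₁ − U₂ = kQq(1/r₁ − 1/r₂).
U₁ − U₂ = (8.99×10⁹ N·m²/C²)(-5.63×10⁻⁹ C)(-1.80×10⁻⁹ C)(1/0.0545 − 1/0.541) = 1.50×10⁻⁶ J.
v = √(2·1.50×10⁻⁶/2.32×10⁻³) = 0.0360 m/s.

0.0360 m/s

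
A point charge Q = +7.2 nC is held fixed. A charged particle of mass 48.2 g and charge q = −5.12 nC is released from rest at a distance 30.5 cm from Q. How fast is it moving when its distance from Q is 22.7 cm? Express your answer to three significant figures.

3.94×10⁻³ m/s

Only the electrostatic force acts, so mechanical energy is conserved: ½mv² = U₁ − U₂ = kQq(1/r₁ − 1/r₂).
U₁ − U₂ = (8.99×10⁹ N·m²/C²)(7.20×10⁻⁹ C)(-5.12×10⁻⁹ C)(1/0.305 − 1/0.227) = 3.73×10⁻⁷ J.
v = √(2·3.73×10⁻⁷/0.0482) = 3.94×10⁻³ m/s.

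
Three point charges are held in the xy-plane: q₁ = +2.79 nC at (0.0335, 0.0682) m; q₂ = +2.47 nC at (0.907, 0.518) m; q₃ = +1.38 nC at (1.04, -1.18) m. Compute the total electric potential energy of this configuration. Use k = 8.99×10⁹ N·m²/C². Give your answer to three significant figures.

The work to assemble the configuration equals its total potential energy, U = Σ kqᵢqⱼ/rᵢⱼ over all pairs.
Pair separations: r₁₂ = 0.983 m, r₁₃ = 1.60 m, r₂₃ = 1.70 m.
U = (6.31×10⁻⁸) + (2.16×10⁻⁸) + (1.80×10⁻⁸) = 1.03×10⁻⁷ J.

1.03×10⁻⁷ J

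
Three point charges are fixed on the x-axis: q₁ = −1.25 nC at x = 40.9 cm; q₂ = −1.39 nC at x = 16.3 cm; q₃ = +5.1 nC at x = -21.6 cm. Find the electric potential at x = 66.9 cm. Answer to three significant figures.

-16.1 V

The total potential is the scalar sum of each charge's contribution, V = Σ kqᵢ/rᵢ.
Distances from the field point to each charge: r₁ = 0.260 m, r₂ = 0.506 m, r₃ = 0.885 m.
V = k[(-1.25×10⁻⁹)/(0.260) + (-1.39×10⁻⁹)/(0.506) + (5.10×10⁻⁹)/(0.885)] = -16.1 V.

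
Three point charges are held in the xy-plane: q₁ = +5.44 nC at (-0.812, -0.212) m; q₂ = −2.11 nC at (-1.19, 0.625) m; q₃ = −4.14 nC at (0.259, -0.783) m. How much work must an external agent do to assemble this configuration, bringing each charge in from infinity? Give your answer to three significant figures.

-2.40×10⁻⁷ J

The work to assemble the configuration equals its total potential energy, U = Σ kqᵢqⱼ/rᵢⱼ over all pairs.
Pair separations: r₁₂ = 0.918 m, r₁₃ = 1.21 m, r₂₃ = 2.02 m.
U = (-1.12×10⁻⁷) + (-1.67×10⁻⁷) + (3.89×10⁻⁸) = -2.40×10⁻⁷ J.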